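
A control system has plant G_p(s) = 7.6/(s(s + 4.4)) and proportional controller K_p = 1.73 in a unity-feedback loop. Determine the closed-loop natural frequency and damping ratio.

ω_n = 3.63 rad/s, ζ = 0.607

With unity feedback the closed-loop characteristic equation is s² + 4.4s + 1.73·7.6 = s² + 4.4s + 13.15 = 0.
So ω_n² = 13.15 ⇒ ω_n = 3.626 rad/s, and ζ = 4.4/(2ω_n) = 0.607.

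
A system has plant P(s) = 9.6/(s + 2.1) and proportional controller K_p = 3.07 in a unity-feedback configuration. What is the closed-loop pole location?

s = -31.57

Closed-loop transfer function: T(s) = K_p·P(s)/(1 + K_p·P(s)) = 29.47/(s + 2.1 + 29.47) = 29.47/(s + 31.57).
The closed-loop pole is at s = −31.57.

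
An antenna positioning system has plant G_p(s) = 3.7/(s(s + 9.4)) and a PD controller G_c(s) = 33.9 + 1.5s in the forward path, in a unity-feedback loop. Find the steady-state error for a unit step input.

0

The open loop G_c(s)G_p(s) has a pole at the origin (type 1), so the static position error constant is infinite and e_ss = 1/(1+∞) = 0.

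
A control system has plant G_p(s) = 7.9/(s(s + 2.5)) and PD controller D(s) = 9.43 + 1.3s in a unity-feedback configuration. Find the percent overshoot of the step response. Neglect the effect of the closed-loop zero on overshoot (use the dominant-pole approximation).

Forward path: (9.43 + 1.3s)·7.9/(s(s+2.5)). The closed-loop characteristic equation is s² + (2.5 + 7.9·1.3)s + 7.9·9.43 = 0.
That is s² + 12.77s + 74.5 = 0, so ω_n = 8.631 rad/s and ζ = 12.77/(2·8.631) = 0.7398.
%OS = 100·exp(−πζ/√(1−ζ²)) = 3.16%.

3.16%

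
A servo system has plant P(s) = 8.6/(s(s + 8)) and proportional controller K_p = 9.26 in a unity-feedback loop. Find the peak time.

T_p = 0.394 s

From 1 + K_pP(s) = 0: s² + 8s + 79.64 = 0 ⇒ ω_n = 8.924, ζ = 0.4482.
Damped frequency ω_d = ω_n√(1−ζ²) = 7.977 rad/s, so peak time T_p = π/ω_d = 0.394 s.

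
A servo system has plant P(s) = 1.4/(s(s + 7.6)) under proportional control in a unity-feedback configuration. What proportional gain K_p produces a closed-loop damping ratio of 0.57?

Closed-loop characteristic equation: s² + 7.6s + K_p·1.4 = 0.
So ω_n = √(1.4K_p) and 2ζω_n = 7.6, giving ζ = 7.6/(2√(1.4K_p)).
Setting ζ = 0.57: √(1.4K_p) = 7.6/(2·0.57) = 6.667, so K_p = 44.44/1.4 = 31.7.

K_p = 31.7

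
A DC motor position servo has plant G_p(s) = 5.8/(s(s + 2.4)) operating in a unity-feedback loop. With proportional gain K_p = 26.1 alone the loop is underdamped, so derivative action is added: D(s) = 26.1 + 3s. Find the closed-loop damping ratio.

ζ = 0.805

Forward path: (26.1 + 3s)·5.8/(s(s+2.4)). The closed-loop characteristic equation is s² + (2.4 + 5.8·3)s + 5.8·26.1 = 0.
That is s² + 19.8s + 151.4 = 0, so ω_n = 12.3 rad/s and ζ = 19.8/(2·12.3) = 0.8046.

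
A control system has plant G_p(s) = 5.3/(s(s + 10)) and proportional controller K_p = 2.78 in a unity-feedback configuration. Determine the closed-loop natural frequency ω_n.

ω_n = 3.84 rad/s

The closed-loop denominator is s(s+10) + 2.78·5.3 = s² + 10s + 14.73.
So ω_n² = 14.73 ⇒ ω_n = 3.838 rad/s, and ζ = 10/(2ω_n) = 1.3.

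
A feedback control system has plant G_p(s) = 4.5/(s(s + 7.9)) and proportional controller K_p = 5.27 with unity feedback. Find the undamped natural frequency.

1 + K_p·G_p(s) = 0 gives s² + 7.9s + 23.71 = 0.
So ω_n² = 23.71 ⇒ ω_n = 4.87 rad/s, and ζ = 7.9/(2ω_n) = 0.811.

ω_n = 4.87 rad/s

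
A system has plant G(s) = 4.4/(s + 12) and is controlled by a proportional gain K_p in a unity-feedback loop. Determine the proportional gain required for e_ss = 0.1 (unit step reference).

K_p = 24.5

Steady-state error for a unit step on this type-0 loop is 1/(1 + K_p·G(0)).
G(0) = 0.3667. Require 1/(1 + K_p·0.3667) = 0.1, so 1 + 0.3667·K_p = 10.
K_p = (10 − 1)/0.3667 = 24.5.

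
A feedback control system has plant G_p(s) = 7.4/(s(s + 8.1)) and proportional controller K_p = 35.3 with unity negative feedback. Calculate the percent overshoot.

The closed-loop denominator s² + 8.1s + 261.2 gives ω_n = √261.2 = 16.16 and ζ = 8.1/(2ω_n) = 0.2506.
%OS = 100·exp(−πζ/√(1−ζ²)) = 100·exp(−π·0.2506/√0.9372) = 44.3%.

44.3%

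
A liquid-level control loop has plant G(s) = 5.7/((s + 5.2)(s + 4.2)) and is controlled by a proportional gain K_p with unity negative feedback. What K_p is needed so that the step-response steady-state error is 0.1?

For a type-0 loop with proportional control, e_ss = 1/(1 + K_p·G(0)).
G(0) = 0.261. Require 1/(1 + K_p·0.261) = 0.1, so 1 + 0.261·K_p = 10.
K_p = (10 − 1)/0.261 = 34.5.

K_p = 34.5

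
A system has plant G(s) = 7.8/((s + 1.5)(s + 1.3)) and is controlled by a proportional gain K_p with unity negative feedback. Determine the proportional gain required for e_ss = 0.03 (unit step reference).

K_p = 8.08

The loop is type 0, so e_ss(step) = 1/(1 + K_pos) with K_pos = K_p·G(0).
G(0) = 4. Require 1/(1 + K_p·4) = 0.03, so 1 + 4·K_p = 33.33.
K_p = (33.33 − 1)/4 = 8.08.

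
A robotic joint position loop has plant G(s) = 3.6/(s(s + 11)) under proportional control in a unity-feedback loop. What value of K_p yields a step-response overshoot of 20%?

K_p = 40.4

From %OS = 100·exp(−πζ/√(1−ζ²)) = 20%, ζ = −ln(0.2)/√(π²+ln²(0.2)) = 0.4559.
Characteristic equation s² + 11s + 3.6K_p = 0 gives ζ = 11/(2√(3.6K_p)).
Setting ζ = 0.4559: √(3.6K_p) = 11/(2·0.4559) = 12.06, so K_p = 145.5/3.6 = 40.4.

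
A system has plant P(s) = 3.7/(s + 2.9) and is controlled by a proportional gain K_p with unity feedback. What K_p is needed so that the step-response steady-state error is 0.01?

K_p = 77.6

For a type-0 loop with proportional control, e_ss = 1/(1 + K_p·P(0)).
P(0) = 1.276. Require 1/(1 + K_p·1.276) = 0.01, so 1 + 1.276·K_p = 100.
K_p = (100 − 1)/1.276 = 77.6.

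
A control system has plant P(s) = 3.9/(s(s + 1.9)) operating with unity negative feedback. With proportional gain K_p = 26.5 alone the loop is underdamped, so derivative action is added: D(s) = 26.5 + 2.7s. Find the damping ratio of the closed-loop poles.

ζ = 0.611

Forward path: (26.5 + 2.7s)·3.9/(s(s+1.9)). The closed-loop characteristic equation is s² + (1.9 + 3.9·2.7)s + 3.9·26.5 = 0.
That is s² + 12.43s + 103.3 = 0, so ω_n = 10.17 rad/s and ζ = 12.43/(2·10.17) = 0.6113.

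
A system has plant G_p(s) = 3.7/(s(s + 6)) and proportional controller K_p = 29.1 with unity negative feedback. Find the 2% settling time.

T_s ≈ 1.33 s

The closed-loop denominator s² + 6s + 107.7 gives ω_n = √107.7 = 10.38 and ζ = 6/(2ω_n) = 0.2891.
2% settling time T_s ≈ 4/(ζω_n) = 4/3 = 1.33 s.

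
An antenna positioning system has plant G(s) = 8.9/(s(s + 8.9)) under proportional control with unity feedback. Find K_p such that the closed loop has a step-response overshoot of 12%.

K_p = 7.11

From %OS = 100·exp(−πζ/√(1−ζ²)) = 12%, ζ = −ln(0.12)/√(π²+ln²(0.12)) = 0.5594.
Characteristic equation s² + 8.9s + 8.9K_p = 0 gives ζ = 8.9/(2√(8.9K_p)).
Setting ζ = 0.5594: √(8.9K_p) = 8.9/(2·0.5594) = 7.955, so K_p = 63.28/8.9 = 7.11.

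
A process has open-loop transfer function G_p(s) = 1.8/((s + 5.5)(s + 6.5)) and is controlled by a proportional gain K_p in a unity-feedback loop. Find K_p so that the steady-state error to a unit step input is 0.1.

Steady-state error for a unit step on this type-0 loop is 1/(1 + K_p·G_p(0)).
G_p(0) = 0.05035. Require 1/(1 + K_p·0.05035) = 0.1, so 1 + 0.05035·K_p = 10.
K_p = (10 − 1)/0.05035 = 179.

K_p = 179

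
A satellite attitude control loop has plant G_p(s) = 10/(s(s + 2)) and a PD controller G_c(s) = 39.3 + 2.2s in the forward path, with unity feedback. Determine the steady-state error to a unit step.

The open loop G_c(s)G_p(s) has a pole at the origin (type 1), so the static position error constant is infinite and e_ss = 1/(1+∞) = 0.

0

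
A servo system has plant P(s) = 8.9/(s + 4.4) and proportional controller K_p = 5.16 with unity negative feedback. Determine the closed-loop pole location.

s = -50.32

Closed-loop transfer function: T(s) = K_p·P(s)/(1 + K_p·P(s)) = 45.92/(s + 4.4 + 45.92) = 45.92/(s + 50.32).
The closed-loop pole is at s = −50.32.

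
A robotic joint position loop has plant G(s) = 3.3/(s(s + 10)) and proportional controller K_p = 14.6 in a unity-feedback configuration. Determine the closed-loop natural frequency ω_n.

1 + K_p·G(s) = 0 gives s² + 10s + 48.18 = 0.
Matching s² + 2ζω_n s + ω_n²: ω_n = √48.18 = 6.941 rad/s and 2ζω_n = 10, so ζ = 10/(2·6.941) = 0.72.

ω_n = 6.94 rad/s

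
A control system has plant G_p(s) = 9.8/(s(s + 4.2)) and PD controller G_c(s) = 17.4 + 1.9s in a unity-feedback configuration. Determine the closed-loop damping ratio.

ζ = 0.874

Forward path: (17.4 + 1.9s)·9.8/(s(s+4.2)). The closed-loop characteristic equation is s² + (4.2 + 9.8·1.9)s + 9.8·17.4 = 0.
That is s² + 22.82s + 170.5 = 0, so ω_n = 13.06 rad/s and ζ = 22.82/(2·13.06) = 0.8738.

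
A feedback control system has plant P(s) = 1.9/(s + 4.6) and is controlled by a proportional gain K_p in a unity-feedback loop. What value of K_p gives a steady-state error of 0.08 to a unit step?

K_p = 27.8

For a type-0 loop with proportional control, e_ss = 1/(1 + K_p·P(0)).
P(0) = 0.413. Require 1/(1 + K_p·0.413) = 0.08, so 1 + 0.413·K_p = 12.5.
K_p = (12.5 − 1)/0.413 = 27.8.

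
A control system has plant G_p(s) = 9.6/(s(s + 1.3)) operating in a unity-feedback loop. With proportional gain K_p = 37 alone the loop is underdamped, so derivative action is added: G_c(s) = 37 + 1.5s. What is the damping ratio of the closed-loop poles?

Forward path: (37 + 1.5s)·9.6/(s(s+1.3)). The closed-loop characteristic equation is s² + (1.3 + 9.6·1.5)s + 9.6·37 = 0.
That is s² + 15.7s + 355.2 = 0, so ω_n = 18.85 rad/s and ζ = 15.7/(2·18.85) = 0.4165.

ζ = 0.417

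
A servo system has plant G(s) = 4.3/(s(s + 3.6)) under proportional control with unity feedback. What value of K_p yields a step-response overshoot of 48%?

K_p = 14.6

From %OS = 100·exp(−πζ/√(1−ζ²)) = 48%, ζ = −ln(0.48)/√(π²+ln²(0.48)) = 0.2275.
Characteristic equation s² + 3.6s + 4.3K_p = 0 gives ζ = 3.6/(2√(4.3K_p)).
Setting ζ = 0.2275: √(4.3K_p) = 3.6/(2·0.2275) = 7.912, so K_p = 62.6/4.3 = 14.6.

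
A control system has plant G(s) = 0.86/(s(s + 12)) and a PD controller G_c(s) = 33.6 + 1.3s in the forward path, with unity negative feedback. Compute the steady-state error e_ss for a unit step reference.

The open loop G_c(s)G(s) has a pole at the origin (type 1), so the static position error constant is infinite and e_ss = 1/(1+∞) = 0.

0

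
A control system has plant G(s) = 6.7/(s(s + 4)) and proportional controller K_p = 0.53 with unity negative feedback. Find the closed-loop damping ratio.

With unity feedback the closed-loop characteristic equation is s² + 4s + 0.53·6.7 = s² + 4s + 3.551 = 0.
So ω_n² = 3.551 ⇒ ω_n = 1.884 rad/s, and ζ = 4/(2ω_n) = 1.06.

ζ = 1.06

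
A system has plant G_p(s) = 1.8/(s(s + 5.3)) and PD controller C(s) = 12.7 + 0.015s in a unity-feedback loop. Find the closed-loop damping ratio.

ζ = 0.557

Forward path: (12.7 + 0.015s)·1.8/(s(s+5.3)). The closed-loop characteristic equation is s² + (5.3 + 1.8·0.015)s + 1.8·12.7 = 0.
That is s² + 5.327s + 22.86 = 0, so ω_n = 4.781 rad/s and ζ = 5.327/(2·4.781) = 0.5571.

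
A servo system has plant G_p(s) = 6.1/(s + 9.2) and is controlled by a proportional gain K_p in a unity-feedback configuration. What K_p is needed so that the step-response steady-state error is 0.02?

For a type-0 loop with proportional control, e_ss = 1/(1 + K_p·G_p(0)).
G_p(0) = 0.663. Require 1/(1 + K_p·0.663) = 0.02, so 1 + 0.663·K_p = 50.
K_p = (50 − 1)/0.663 = 73.9.

K_p = 73.9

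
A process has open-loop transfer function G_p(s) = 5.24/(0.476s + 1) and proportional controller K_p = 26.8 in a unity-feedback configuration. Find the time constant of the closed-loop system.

τ = 0.00337 s

Closed loop: T(s) = K_p·G_p/(1+K_p·G_p) = 140.4/(0.476s + 1 + 140.4), with pole at s = −(1 + 140.4)/0.476 = −297.1.
Closed-loop time constant τ = 1/297.1 = 0.00337 s.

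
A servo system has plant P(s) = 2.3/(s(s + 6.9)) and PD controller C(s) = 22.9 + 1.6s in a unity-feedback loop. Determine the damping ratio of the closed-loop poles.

Forward path: (22.9 + 1.6s)·2.3/(s(s+6.9)). The closed-loop characteristic equation is s² + (6.9 + 2.3·1.6)s + 2.3·22.9 = 0.
That is s² + 10.58s + 52.67 = 0, so ω_n = 7.257 rad/s and ζ = 10.58/(2·7.257) = 0.7289.

ζ = 0.729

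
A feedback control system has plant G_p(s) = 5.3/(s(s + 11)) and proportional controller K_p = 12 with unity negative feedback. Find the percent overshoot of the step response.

From 1 + K_pG_p(s) = 0: s² + 11s + 63.6 = 0 ⇒ ω_n = 7.975, ζ = 0.6897.
%OS = 100·exp(−πζ/√(1−ζ²)) = 100·exp(−π·0.6897/√0.5244) = 5.02%.

5.02%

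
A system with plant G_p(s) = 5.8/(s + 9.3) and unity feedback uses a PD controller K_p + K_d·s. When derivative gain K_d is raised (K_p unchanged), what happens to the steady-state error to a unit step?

unchanged

At s = 0 the derivative term contributes nothing: C(0) = K_p regardless of K_d, so K_pos = K_p·G_p(0) and e_ss are unchanged.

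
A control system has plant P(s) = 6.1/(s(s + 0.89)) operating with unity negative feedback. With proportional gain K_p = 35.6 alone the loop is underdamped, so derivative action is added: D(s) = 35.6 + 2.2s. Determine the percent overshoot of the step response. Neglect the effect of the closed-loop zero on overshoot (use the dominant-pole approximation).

Forward path: (35.6 + 2.2s)·6.1/(s(s+0.89)). The closed-loop characteristic equation is s² + (0.89 + 6.1·2.2)s + 6.1·35.6 = 0.
That is s² + 14.31s + 217.2 = 0, so ω_n = 14.74 rad/s and ζ = 14.31/(2·14.74) = 0.4855.
%OS = 100·exp(−πζ/√(1−ζ²)) = 17.5%.

17.5%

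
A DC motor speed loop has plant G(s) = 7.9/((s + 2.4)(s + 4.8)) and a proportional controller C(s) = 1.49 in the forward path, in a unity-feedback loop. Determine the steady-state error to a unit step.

0.495

The loop is type 0. Static position error constant K_pos = C(0)·G(0) = 1.49·0.6858 = 1.022.
Steady-state error to a unit step: e_ss = 1/(1+K_pos) = 1/2.022 = 0.495.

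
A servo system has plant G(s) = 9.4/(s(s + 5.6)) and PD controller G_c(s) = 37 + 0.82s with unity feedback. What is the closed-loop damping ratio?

ζ = 0.357

Forward path: (37 + 0.82s)·9.4/(s(s+5.6)). The closed-loop characteristic equation is s² + (5.6 + 9.4·0.82)s + 9.4·37 = 0.
That is s² + 13.31s + 347.8 = 0, so ω_n = 18.65 rad/s and ζ = 13.31/(2·18.65) = 0.3568.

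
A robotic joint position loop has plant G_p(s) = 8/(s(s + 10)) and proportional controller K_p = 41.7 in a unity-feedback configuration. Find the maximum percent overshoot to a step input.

40.9%

The closed-loop denominator s² + 10s + 333.6 gives ω_n = √333.6 = 18.26 and ζ = 10/(2ω_n) = 0.2738.
%OS = 100·exp(−πζ/√(1−ζ²)) = 100·exp(−π·0.2738/√0.9251) = 40.9%.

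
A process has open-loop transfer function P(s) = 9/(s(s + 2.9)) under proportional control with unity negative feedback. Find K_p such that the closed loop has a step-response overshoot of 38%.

K_p = 2.7

From %OS = 100·exp(−πζ/√(1−ζ²)) = 38%, ζ = −ln(0.38)/√(π²+ln²(0.38)) = 0.2943.
Characteristic equation s² + 2.9s + 9K_p = 0 gives ζ = 2.9/(2√(9K_p)).
Setting ζ = 0.2943: √(9K_p) = 2.9/(2·0.2943) = 4.926, so K_p = 24.27/9 = 2.7.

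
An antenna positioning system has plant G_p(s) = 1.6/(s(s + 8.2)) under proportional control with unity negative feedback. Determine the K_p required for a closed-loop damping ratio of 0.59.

K_p = 30.2

Closed-loop characteristic equation: s² + 8.2s + K_p·1.6 = 0.
So ω_n = √(1.6K_p) and 2ζω_n = 8.2, giving ζ = 8.2/(2√(1.6K_p)).
Setting ζ = 0.59: √(1.6K_p) = 8.2/(2·0.59) = 6.949, so K_p = 48.29/1.6 = 30.2.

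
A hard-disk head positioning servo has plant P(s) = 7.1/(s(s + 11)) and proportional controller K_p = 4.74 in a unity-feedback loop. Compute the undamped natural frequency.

1 + K_p·P(s) = 0 gives s² + 11s + 33.65 = 0.
So ω_n² = 33.65 ⇒ ω_n = 5.801 rad/s, and ζ = 11/(2ω_n) = 0.948.

ω_n = 5.8 rad/s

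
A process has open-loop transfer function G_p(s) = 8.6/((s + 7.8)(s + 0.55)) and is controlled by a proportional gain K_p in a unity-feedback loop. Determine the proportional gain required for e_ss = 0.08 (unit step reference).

Steady-state error for a unit step on this type-0 loop is 1/(1 + K_p·G_p(0)).
G_p(0) = 2.005. Require 1/(1 + K_p·2.005) = 0.08, so 1 + 2.005·K_p = 12.5.
K_p = (12.5 − 1)/2.005 = 5.74.

K_p = 5.74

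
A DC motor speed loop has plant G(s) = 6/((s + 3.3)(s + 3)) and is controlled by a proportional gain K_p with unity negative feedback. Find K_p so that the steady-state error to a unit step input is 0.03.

K_p = 53.3

Steady-state error for a unit step on this type-0 loop is 1/(1 + K_p·G(0)).
G(0) = 0.6061. Require 1/(1 + K_p·0.6061) = 0.03, so 1 + 0.6061·K_p = 33.33.
K_p = (33.33 − 1)/0.6061 = 53.3.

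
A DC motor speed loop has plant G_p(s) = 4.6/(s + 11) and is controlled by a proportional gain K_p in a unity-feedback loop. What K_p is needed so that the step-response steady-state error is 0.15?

K_p = 13.6

Steady-state error for a unit step on this type-0 loop is 1/(1 + K_p·G_p(0)).
G_p(0) = 0.4182. Require 1/(1 + K_p·0.4182) = 0.15, so 1 + 0.4182·K_p = 6.667.
K_p = (6.667 − 1)/0.4182 = 13.6.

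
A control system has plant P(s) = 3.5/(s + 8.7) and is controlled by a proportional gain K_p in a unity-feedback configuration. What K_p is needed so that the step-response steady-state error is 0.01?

K_p = 246

Steady-state error for a unit step on this type-0 loop is 1/(1 + K_p·P(0)).
P(0) = 0.4023. Require 1/(1 + K_p·0.4023) = 0.01, so 1 + 0.4023·K_p = 100.
K_p = (100 − 1)/0.4023 = 246.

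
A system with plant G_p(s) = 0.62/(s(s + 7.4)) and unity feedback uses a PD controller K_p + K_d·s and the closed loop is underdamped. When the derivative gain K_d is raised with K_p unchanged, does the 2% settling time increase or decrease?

Characteristic equation s² + (7.4 + 0.62K_d)s + 0.62K_p = 0: raising K_d increases ζω_n = (7.4+0.62K_d)/2 while the loop stays underdamped, so T_s ≈ 4/(ζω_n) decreases.

decrease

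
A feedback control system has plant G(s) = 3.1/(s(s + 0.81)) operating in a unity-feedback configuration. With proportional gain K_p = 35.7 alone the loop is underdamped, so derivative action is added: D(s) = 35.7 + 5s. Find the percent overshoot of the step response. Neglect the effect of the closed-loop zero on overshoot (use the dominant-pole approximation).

Forward path: (35.7 + 5s)·3.1/(s(s+0.81)). The closed-loop characteristic equation is s² + (0.81 + 3.1·5)s + 3.1·35.7 = 0.
That is s² + 16.31s + 110.7 = 0, so ω_n = 10.52 rad/s and ζ = 16.31/(2·10.52) = 0.7752.
%OS = 100·exp(−πζ/√(1−ζ²)) = 2.12%.

2.12%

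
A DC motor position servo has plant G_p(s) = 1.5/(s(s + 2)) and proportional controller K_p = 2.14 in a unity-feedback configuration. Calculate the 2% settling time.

T_s ≈ 4 s

From 1 + K_pG_p(s) = 0: s² + 2s + 3.21 = 0 ⇒ ω_n = 1.792, ζ = 0.5581.
2% settling time T_s ≈ 4/(ζω_n) = 4/1 = 4 s.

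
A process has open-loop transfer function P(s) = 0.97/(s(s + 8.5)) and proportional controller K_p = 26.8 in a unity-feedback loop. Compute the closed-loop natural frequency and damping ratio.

ω_n = 5.1 rad/s, ζ = 0.834

With unity feedback the closed-loop characteristic equation is s² + 8.5s + 26.8·0.97 = s² + 8.5s + 26 = 0.
Matching s² + 2ζω_n s + ω_n²: ω_n = √26 = 5.099 rad/s and 2ζω_n = 8.5, so ζ = 8.5/(2·5.099) = 0.834.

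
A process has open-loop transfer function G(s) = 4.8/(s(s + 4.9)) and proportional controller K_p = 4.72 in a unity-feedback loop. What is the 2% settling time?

T_s ≈ 1.63 s

The closed-loop denominator s² + 4.9s + 22.66 gives ω_n = √22.66 = 4.76 and ζ = 4.9/(2ω_n) = 0.5147.
2% settling time T_s ≈ 4/(ζω_n) = 4/2.45 = 1.63 s.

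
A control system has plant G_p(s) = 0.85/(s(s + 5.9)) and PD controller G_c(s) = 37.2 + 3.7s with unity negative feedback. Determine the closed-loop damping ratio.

ζ = 0.804

Forward path: (37.2 + 3.7s)·0.85/(s(s+5.9)). The closed-loop characteristic equation is s² + (5.9 + 0.85·3.7)s + 0.85·37.2 = 0.
That is s² + 9.045s + 31.62 = 0, so ω_n = 5.623 rad/s and ζ = 9.045/(2·5.623) = 0.8043.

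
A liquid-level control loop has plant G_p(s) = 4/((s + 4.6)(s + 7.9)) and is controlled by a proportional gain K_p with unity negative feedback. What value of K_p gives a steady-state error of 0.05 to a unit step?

For a type-0 loop with proportional control, e_ss = 1/(1 + K_p·G_p(0)).
G_p(0) = 0.1101. Require 1/(1 + K_p·0.1101) = 0.05, so 1 + 0.1101·K_p = 20.
K_p = (20 − 1)/0.1101 = 173.

K_p = 173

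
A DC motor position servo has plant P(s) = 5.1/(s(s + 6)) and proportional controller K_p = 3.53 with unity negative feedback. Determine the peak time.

T_p = 1.05 s

From 1 + K_pP(s) = 0: s² + 6s + 18 = 0 ⇒ ω_n = 4.243, ζ = 0.707.
Damped frequency ω_d = ω_n√(1−ζ²) = 3 rad/s, so peak time T_p = π/ω_d = 1.05 s.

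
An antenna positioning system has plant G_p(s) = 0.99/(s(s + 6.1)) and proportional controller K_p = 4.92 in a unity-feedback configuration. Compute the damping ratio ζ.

With unity feedback the closed-loop characteristic equation is s² + 6.1s + 4.92·0.99 = s² + 6.1s + 4.871 = 0.
Matching s² + 2ζω_n s + ω_n²: ω_n = √4.871 = 2.207 rad/s and 2ζω_n = 6.1, so ζ = 6.1/(2·2.207) = 1.38.

ζ = 1.38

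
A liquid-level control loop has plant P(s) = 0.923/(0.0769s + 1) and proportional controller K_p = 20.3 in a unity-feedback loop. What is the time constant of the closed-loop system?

Closed loop: T(s) = K_p·P/(1+K_p·P) = 18.74/(0.0769s + 1 + 18.74), with pole at s = −(1 + 18.74)/0.0769 = −256.7.
Closed-loop time constant τ = 1/256.7 = 0.0039 s.

τ = 0.0039 s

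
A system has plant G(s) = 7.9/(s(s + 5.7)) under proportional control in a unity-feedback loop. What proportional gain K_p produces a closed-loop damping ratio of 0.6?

K_p = 2.86

Closed-loop characteristic equation: s² + 5.7s + K_p·7.9 = 0.
So ω_n = √(7.9K_p) and 2ζω_n = 5.7, giving ζ = 5.7/(2√(7.9K_p)).
Setting ζ = 0.6: √(7.9K_p) = 5.7/(2·0.6) = 4.75, so K_p = 22.56/7.9 = 2.86.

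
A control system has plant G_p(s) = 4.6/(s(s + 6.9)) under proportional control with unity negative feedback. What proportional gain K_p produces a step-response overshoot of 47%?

K_p = 47.4

From %OS = 100·exp(−πζ/√(1−ζ²)) = 47%, ζ = −ln(0.47)/√(π²+ln²(0.47)) = 0.2337.
Characteristic equation s² + 6.9s + 4.6K_p = 0 gives ζ = 6.9/(2√(4.6K_p)).
Setting ζ = 0.2337: √(4.6K_p) = 6.9/(2·0.2337) = 14.76, so K_p = 218/4.6 = 47.4.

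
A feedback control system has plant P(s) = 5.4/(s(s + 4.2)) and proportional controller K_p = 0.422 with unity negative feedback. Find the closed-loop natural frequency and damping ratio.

1 + K_p·P(s) = 0 gives s² + 4.2s + 2.279 = 0.
Matching s² + 2ζω_n s + ω_n²: ω_n = √2.279 = 1.51 rad/s and 2ζω_n = 4.2, so ζ = 4.2/(2·1.51) = 1.39.

ω_n = 1.51 rad/s, ζ = 1.39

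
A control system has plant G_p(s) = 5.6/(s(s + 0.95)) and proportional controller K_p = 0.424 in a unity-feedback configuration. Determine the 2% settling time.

Closed-loop characteristic equation: s² + 0.95s + 2.374 = 0, so ω_n = 1.541 rad/s and ζ = 0.95/(2·1.541) = 0.3083.
2% settling time T_s ≈ 4/(ζω_n) = 4/0.475 = 8.42 s.

T_s ≈ 8.42 s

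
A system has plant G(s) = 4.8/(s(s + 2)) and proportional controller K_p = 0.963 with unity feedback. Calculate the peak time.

The closed-loop denominator s² + 2s + 4.622 gives ω_n = √4.622 = 2.15 and ζ = 2/(2ω_n) = 0.4651.
Damped frequency ω_d = ω_n√(1−ζ²) = 1.903 rad/s, so peak time T_p = π/ω_d = 1.65 s.

T_p = 1.65 s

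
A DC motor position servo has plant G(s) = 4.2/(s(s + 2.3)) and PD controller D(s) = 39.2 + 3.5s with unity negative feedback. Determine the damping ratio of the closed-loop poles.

ζ = 0.662

Forward path: (39.2 + 3.5s)·4.2/(s(s+2.3)). The closed-loop characteristic equation is s² + (2.3 + 4.2·3.5)s + 4.2·39.2 = 0.
That is s² + 17s + 164.6 = 0, so ω_n = 12.83 rad/s and ζ = 17/(2·12.83) = 0.6624.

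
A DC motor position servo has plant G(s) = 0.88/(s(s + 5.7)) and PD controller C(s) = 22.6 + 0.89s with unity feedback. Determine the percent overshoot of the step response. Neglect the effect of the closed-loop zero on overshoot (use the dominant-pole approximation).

Forward path: (22.6 + 0.89s)·0.88/(s(s+5.7)). The closed-loop characteristic equation is s² + (5.7 + 0.88·0.89)s + 0.88·22.6 = 0.
That is s² + 6.483s + 19.89 = 0, so ω_n = 4.46 rad/s and ζ = 6.483/(2·4.46) = 0.7269.
%OS = 100·exp(−πζ/√(1−ζ²)) = 3.6%.

3.6%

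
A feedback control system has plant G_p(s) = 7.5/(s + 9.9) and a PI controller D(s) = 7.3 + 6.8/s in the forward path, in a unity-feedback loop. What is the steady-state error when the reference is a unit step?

0

The open loop D(s)G_p(s) has a pole at the origin (type 1), so the static position error constant is infinite and e_ss = 1/(1+∞) = 0.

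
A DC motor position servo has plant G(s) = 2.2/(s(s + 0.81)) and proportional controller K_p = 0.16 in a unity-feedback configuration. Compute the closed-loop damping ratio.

ζ = 0.683

The closed-loop denominator is s(s+0.81) + 0.16·2.2 = s² + 0.81s + 0.352.
So ω_n² = 0.352 ⇒ ω_n = 0.5933 rad/s, and ζ = 0.81/(2ω_n) = 0.683.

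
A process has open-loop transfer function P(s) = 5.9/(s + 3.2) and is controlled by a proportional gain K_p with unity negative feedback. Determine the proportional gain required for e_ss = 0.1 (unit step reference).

For a type-0 loop with proportional control, e_ss = 1/(1 + K_p·P(0)).
P(0) = 1.844. Require 1/(1 + K_p·1.844) = 0.1, so 1 + 1.844·K_p = 10.
K_p = (10 − 1)/1.844 = 4.88.

K_p = 4.88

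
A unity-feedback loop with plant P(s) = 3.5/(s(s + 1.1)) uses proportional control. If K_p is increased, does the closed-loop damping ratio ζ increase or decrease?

decrease

ζ = 1.1/(2√(3.5K_p)); increasing K_p raises the denominator, so ζ falls.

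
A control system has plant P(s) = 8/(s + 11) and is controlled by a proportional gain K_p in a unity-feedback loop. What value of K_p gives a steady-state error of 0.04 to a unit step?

The loop is type 0, so e_ss(step) = 1/(1 + K_pos) with K_pos = K_p·P(0).
P(0) = 0.7273. Require 1/(1 + K_p·0.7273) = 0.04, so 1 + 0.7273·K_p = 25.
K_p = (25 − 1)/0.7273 = 33.

K_p = 33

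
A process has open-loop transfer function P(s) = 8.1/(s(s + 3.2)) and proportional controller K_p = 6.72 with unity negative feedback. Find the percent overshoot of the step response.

49.8%

From 1 + K_pP(s) = 0: s² + 3.2s + 54.43 = 0 ⇒ ω_n = 7.378, ζ = 0.2169.
%OS = 100·exp(−πζ/√(1−ζ²)) = 100·exp(−π·0.2169/√0.953) = 49.8%.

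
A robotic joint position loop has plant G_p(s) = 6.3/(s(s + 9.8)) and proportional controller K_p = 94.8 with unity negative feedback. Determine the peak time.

T_p = 0.131 s

The closed-loop denominator s² + 9.8s + 597.2 gives ω_n = √597.2 = 24.44 and ζ = 9.8/(2ω_n) = 0.2005.
Damped frequency ω_d = ω_n√(1−ζ²) = 23.94 rad/s, so peak time T_p = π/ω_d = 0.131 s.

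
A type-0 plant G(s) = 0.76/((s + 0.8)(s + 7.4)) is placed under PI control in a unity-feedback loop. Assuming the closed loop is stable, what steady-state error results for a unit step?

0

The PI controller's integrator makes the forward path type 1, so e_ss to a step is zero.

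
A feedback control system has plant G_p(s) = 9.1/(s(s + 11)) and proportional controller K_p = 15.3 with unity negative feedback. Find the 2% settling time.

T_s ≈ 0.727 s

From 1 + K_pG_p(s) = 0: s² + 11s + 139.2 = 0 ⇒ ω_n = 11.8, ζ = 0.4661.
2% settling time T_s ≈ 4/(ζω_n) = 4/5.5 = 0.727 s.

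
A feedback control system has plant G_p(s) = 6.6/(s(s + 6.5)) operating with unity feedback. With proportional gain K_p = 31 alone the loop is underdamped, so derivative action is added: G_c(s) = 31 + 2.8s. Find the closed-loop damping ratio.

ζ = 0.873

Forward path: (31 + 2.8s)·6.6/(s(s+6.5)). The closed-loop characteristic equation is s² + (6.5 + 6.6·2.8)s + 6.6·31 = 0.
That is s² + 24.98s + 204.6 = 0, so ω_n = 14.3 rad/s and ζ = 24.98/(2·14.3) = 0.8732.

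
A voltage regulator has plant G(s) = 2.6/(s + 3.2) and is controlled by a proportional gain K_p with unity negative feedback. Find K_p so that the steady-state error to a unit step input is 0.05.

K_p = 23.4

The loop is type 0, so e_ss(step) = 1/(1 + K_pos) with K_pos = K_p·G(0).
G(0) = 0.8125. Require 1/(1 + K_p·0.8125) = 0.05, so 1 + 0.8125·K_p = 20.
K_p = (20 − 1)/0.8125 = 23.4.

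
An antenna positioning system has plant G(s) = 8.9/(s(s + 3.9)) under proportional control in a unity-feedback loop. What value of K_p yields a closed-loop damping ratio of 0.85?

K_p = 0.591

Closed-loop characteristic equation: s² + 3.9s + K_p·8.9 = 0.
So ω_n = √(8.9K_p) and 2ζω_n = 3.9, giving ζ = 3.9/(2√(8.9K_p)).
Setting ζ = 0.85: √(8.9K_p) = 3.9/(2·0.85) = 2.294, so K_p = 5.263/8.9 = 0.591.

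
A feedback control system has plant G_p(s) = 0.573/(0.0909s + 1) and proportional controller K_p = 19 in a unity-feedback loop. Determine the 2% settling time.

T_s ≈ 0.0306 s

Closed loop: T(s) = K_p·G_p/(1+K_p·G_p) = 10.89/(0.0909s + 1 + 10.89), with pole at s = −(1 + 10.89)/0.0909 = −130.8.
τ = 1/130.8 = 0.007647 s, so 2% settling time ≈ 4τ = 0.0306 s.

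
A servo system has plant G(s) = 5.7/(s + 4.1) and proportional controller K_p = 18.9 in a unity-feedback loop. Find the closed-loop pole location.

Closed-loop transfer function: T(s) = K_p·G(s)/(1 + K_p·G(s)) = 107.7/(s + 4.1 + 107.7) = 107.7/(s + 111.8).
The closed-loop pole is at s = −111.8.

s = -111.8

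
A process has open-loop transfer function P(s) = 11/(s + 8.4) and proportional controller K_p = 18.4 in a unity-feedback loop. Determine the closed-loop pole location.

Closed-loop transfer function: T(s) = K_p·P(s)/(1 + K_p·P(s)) = 202.4/(s + 8.4 + 202.4) = 202.4/(s + 210.8).
The closed-loop pole is at s = −210.8.

s = -210.8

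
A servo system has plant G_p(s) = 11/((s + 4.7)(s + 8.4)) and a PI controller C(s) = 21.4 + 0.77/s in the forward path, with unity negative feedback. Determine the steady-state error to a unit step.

The open loop C(s)G_p(s) has a pole at the origin (type 1), so the static position error constant is infinite and e_ss = 1/(1+∞) = 0.

0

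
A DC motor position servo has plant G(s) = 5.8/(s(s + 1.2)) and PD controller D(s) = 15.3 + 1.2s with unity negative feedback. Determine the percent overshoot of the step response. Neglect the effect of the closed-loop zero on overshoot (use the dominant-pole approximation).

Forward path: (15.3 + 1.2s)·5.8/(s(s+1.2)). The closed-loop characteristic equation is s² + (1.2 + 5.8·1.2)s + 5.8·15.3 = 0.
That is s² + 8.16s + 88.74 = 0, so ω_n = 9.42 rad/s and ζ = 8.16/(2·9.42) = 0.4331.
%OS = 100·exp(−πζ/√(1−ζ²)) = 22.1%.

22.1%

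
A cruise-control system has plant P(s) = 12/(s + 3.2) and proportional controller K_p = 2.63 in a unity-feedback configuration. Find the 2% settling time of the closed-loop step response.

T_s ≈ 0.115 s

Closed-loop transfer function: T(s) = K_p·P(s)/(1 + K_p·P(s)) = 31.56/(s + 3.2 + 31.56) = 31.56/(s + 34.76).
Time constant τ = 1/34.76 = 0.02877 s, so the 2% settling time is about 4τ = 0.115 s.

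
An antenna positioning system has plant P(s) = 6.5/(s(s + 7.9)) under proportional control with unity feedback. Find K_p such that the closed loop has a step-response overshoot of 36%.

From %OS = 100·exp(−πζ/√(1−ζ²)) = 36%, ζ = −ln(0.36)/√(π²+ln²(0.36)) = 0.3093.
Characteristic equation s² + 7.9s + 6.5K_p = 0 gives ζ = 7.9/(2√(6.5K_p)).
Setting ζ = 0.3093: √(6.5K_p) = 7.9/(2·0.3093) = 12.77, so K_p = 163.1/6.5 = 25.1.

K_p = 25.1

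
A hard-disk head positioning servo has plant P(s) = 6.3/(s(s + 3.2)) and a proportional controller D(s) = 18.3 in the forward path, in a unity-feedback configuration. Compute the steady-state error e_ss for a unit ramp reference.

0.0278

The loop has one pole at the origin (type 1). Velocity error constant K_v = lim_{s→0} s·D(s)P(s) = 18.3·6.3/3.2 = 36.03.
Steady-state error to a unit ramp: e_ss = 1/K_v = 0.0278.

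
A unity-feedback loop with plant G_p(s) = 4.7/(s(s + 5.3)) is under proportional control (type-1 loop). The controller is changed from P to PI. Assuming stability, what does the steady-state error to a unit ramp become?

0

The integrator raises the loop to type 2, so K_v → ∞ and e_ss to a ramp is zero.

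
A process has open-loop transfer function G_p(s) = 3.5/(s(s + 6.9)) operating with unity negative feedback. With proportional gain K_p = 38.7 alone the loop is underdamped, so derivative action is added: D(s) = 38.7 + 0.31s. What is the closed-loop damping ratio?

ζ = 0.343

Forward path: (38.7 + 0.31s)·3.5/(s(s+6.9)). The closed-loop characteristic equation is s² + (6.9 + 3.5·0.31)s + 3.5·38.7 = 0.
That is s² + 7.985s + 135.5 = 0, so ω_n = 11.64 rad/s and ζ = 7.985/(2·11.64) = 0.343.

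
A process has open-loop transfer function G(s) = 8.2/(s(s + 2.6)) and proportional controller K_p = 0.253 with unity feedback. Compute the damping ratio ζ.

ζ = 0.903

With unity feedback the closed-loop characteristic equation is s² + 2.6s + 0.253·8.2 = s² + 2.6s + 2.075 = 0.
So ω_n² = 2.075 ⇒ ω_n = 1.44 rad/s, and ζ = 2.6/(2ω_n) = 0.903.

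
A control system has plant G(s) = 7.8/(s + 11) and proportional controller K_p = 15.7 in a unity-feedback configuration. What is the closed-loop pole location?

s = -133.5

Closed-loop transfer function: T(s) = K_p·G(s)/(1 + K_p·G(s)) = 122.5/(s + 11 + 122.5) = 122.5/(s + 133.5).
The closed-loop pole is at s = −133.5.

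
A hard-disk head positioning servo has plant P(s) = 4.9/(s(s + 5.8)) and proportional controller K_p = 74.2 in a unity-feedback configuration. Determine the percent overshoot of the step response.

From 1 + K_pP(s) = 0: s² + 5.8s + 363.6 = 0 ⇒ ω_n = 19.07, ζ = 0.1521.
%OS = 100·exp(−πζ/√(1−ζ²)) = 100·exp(−π·0.1521/√0.9769) = 61.7%.

61.7%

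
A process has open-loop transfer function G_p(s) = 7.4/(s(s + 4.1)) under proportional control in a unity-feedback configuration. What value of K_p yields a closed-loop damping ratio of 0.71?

K_p = 1.13

Closed-loop characteristic equation: s² + 4.1s + K_p·7.4 = 0.
So ω_n = √(7.4K_p) and 2ζω_n = 4.1, giving ζ = 4.1/(2√(7.4K_p)).
Setting ζ = 0.71: √(7.4K_p) = 4.1/(2·0.71) = 2.887, so K_p = 8.337/7.4 = 1.13.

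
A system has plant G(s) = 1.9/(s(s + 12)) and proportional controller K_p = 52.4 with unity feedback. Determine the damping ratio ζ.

ζ = 0.601

1 + K_p·G(s) = 0 gives s² + 12s + 99.56 = 0.
So ω_n² = 99.56 ⇒ ω_n = 9.978 rad/s, and ζ = 12/(2ω_n) = 0.601.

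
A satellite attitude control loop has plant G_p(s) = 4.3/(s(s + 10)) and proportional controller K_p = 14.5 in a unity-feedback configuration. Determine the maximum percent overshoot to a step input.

From 1 + K_pG_p(s) = 0: s² + 10s + 62.35 = 0 ⇒ ω_n = 7.896, ζ = 0.6332.
%OS = 100·exp(−πζ/√(1−ζ²)) = 100·exp(−π·0.6332/√0.599) = 7.65%.

7.65%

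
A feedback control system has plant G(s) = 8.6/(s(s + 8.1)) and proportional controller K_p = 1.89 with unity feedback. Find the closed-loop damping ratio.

ζ = 1

1 + K_p·G(s) = 0 gives s² + 8.1s + 16.25 = 0.
So ω_n² = 16.25 ⇒ ω_n = 4.032 rad/s, and ζ = 8.1/(2ω_n) = 1.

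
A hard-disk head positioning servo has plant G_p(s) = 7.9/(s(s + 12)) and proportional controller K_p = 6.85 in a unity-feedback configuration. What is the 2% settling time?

T_s ≈ 0.667 s

Closed-loop characteristic equation: s² + 12s + 54.12 = 0, so ω_n = 7.356 rad/s and ζ = 12/(2·7.356) = 0.8156.
2% settling time T_s ≈ 4/(ζω_n) = 4/6 = 0.667 s.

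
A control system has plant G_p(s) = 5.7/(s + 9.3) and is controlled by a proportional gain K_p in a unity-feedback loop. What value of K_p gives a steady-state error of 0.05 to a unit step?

K_p = 31

Steady-state error for a unit step on this type-0 loop is 1/(1 + K_p·G_p(0)).
G_p(0) = 0.6129. Require 1/(1 + K_p·0.6129) = 0.05, so 1 + 0.6129·K_p = 20.
K_p = (20 − 1)/0.6129 = 31.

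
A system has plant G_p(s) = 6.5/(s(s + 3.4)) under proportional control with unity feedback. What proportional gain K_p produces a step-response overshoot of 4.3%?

From %OS = 100·exp(−πζ/√(1−ζ²)) = 4.3%, ζ = −ln(0.043)/√(π²+ln²(0.043)) = 0.7077.
Characteristic equation s² + 3.4s + 6.5K_p = 0 gives ζ = 3.4/(2√(6.5K_p)).
Setting ζ = 0.7077: √(6.5K_p) = 3.4/(2·0.7077) = 2.402, so K_p = 5.771/6.5 = 0.888.

K_p = 0.888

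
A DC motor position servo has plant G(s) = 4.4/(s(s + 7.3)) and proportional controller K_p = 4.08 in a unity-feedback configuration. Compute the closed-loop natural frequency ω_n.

1 + K_p·G(s) = 0 gives s² + 7.3s + 17.95 = 0.
So ω_n² = 17.95 ⇒ ω_n = 4.237 rad/s, and ζ = 7.3/(2ω_n) = 0.861.

ω_n = 4.24 rad/s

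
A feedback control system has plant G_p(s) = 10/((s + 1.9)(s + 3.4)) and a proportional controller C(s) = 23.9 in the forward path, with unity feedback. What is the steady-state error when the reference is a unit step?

0.0263

The loop is type 0. Static position error constant K_pos = C(0)·G_p(0) = 23.9·1.548 = 37.
Steady-state error to a unit step: e_ss = 1/(1+K_pos) = 1/38 = 0.0263.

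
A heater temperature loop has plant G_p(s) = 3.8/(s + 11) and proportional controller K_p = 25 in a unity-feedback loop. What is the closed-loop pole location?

Closed-loop transfer function: T(s) = K_p·G_p(s)/(1 + K_p·G_p(s)) = 95/(s + 11 + 95) = 95/(s + 106).
The closed-loop pole is at s = −106.

s = -106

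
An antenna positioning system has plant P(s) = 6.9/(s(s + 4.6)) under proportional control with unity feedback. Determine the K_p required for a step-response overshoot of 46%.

K_p = 13.3

From %OS = 100·exp(−πζ/√(1−ζ²)) = 46%, ζ = −ln(0.46)/√(π²+ln²(0.46)) = 0.24.
Characteristic equation s² + 4.6s + 6.9K_p = 0 gives ζ = 4.6/(2√(6.9K_p)).
Setting ζ = 0.24: √(6.9K_p) = 4.6/(2·0.24) = 9.585, so K_p = 91.87/6.9 = 13.3.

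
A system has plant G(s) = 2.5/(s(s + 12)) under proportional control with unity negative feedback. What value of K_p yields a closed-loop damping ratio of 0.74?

K_p = 26.3

Closed-loop characteristic equation: s² + 12s + K_p·2.5 = 0.
So ω_n = √(2.5K_p) and 2ζω_n = 12, giving ζ = 12/(2√(2.5K_p)).
Setting ζ = 0.74: √(2.5K_p) = 12/(2·0.74) = 8.108, so K_p = 65.74/2.5 = 26.3.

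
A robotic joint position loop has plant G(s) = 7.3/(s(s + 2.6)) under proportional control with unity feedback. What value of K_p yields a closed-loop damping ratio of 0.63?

K_p = 0.583

Closed-loop characteristic equation: s² + 2.6s + K_p·7.3 = 0.
So ω_n = √(7.3K_p) and 2ζω_n = 2.6, giving ζ = 2.6/(2√(7.3K_p)).
Setting ζ = 0.63: √(7.3K_p) = 2.6/(2·0.63) = 2.063, so K_p = 4.258/7.3 = 0.583.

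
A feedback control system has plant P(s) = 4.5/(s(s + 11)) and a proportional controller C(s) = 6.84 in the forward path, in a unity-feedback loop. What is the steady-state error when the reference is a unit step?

The open loop C(s)P(s) has a pole at the origin (type 1), so the static position error constant is infinite and e_ss = 1/(1+∞) = 0.

0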